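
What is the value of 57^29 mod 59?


p = 59 is prime and the exponent is (p-1)/2 = 29, so by Euler's criterion 57^29 = (57/59) = +1 or -1 mod 59.
Compute by square-and-multiply:
  29 = 16 + 8 + 4 + 1 (binary 11101)
  Repeated squaring mod 59: 57^1 = 57, 57^2 = 4, 57^4 = 16, 57^8 = 20, 57^16 = 46
  57^29 = 57^16 * 57^8 * 57^4 * 57^1 = 46 * 20 * 16 * 57 mod 59
    46 * 20 = 920 = 35 mod 59
    35 * 16 = 560 = 29 mod 59
    29 * 57 = 1653 = 1 mod 59
  57^29 = 1 mod 59
Result 1: 57 is a quadratic residue mod 59.
57^29 mod 59 = 1

1


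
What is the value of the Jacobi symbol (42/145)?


Compute (42/145) via quadratic reciprocity:
  pull out 2: (2/145) = +1  (since 145 mod 8 = 1)
  reciprocity: (21/145) -> +(145/21)
  reduce: (19/21)
  reciprocity: (19/21) -> +(21/19)
  reduce: (2/19)
  pull out 2: (2/19) = -1  (since 19 mod 8 = 3)
  (1/19) = 1
Product of signs = -1

-1


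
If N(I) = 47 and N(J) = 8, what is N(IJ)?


N(IJ) = N(I) * N(J)
= 47 * 8
= 376

376


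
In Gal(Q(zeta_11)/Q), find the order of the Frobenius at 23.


The Frobenius at p in Gal(Q(zeta_n)/Q) = (Z/nZ)* is the class of p, so its order is ord_11(23), the smallest k >= 1 with 23^k = 1 mod 11.
n = 11 = 11, phi(11) = 10; the order divides phi(n).
Divisors of 10: 1, 2, 5, 10
Repeated squaring mod 11: 23^1 = 1, 23^2 = 1, 23^4 = 1, 23^8 = 1
Test divisors in increasing order:
  k=1: 23^1 = 1 mod 11  <- first divisor giving 1
Order = 1

1


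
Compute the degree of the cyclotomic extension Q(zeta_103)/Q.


The degree equals Euler's totient phi(103).
103 = 103
phi(103) = 102

102


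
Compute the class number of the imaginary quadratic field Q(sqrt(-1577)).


K = Q(sqrt(-1577)). d mod 4 = 3, so D = disc(K) = 4d = -6308
h(K) equals the number of primitive reduced positive-definite forms (a, b, c) = a*x^2 + b*x*y + c*y^2 with b^2 - 4ac = D,
where reduced means |b| <= a <= c, with b >= 0 whenever |b| = a or a = c, and primitive means gcd(a, b, c) = 1.
Reduced forces 3a^2 <= |D| = 6308, so 1 <= a <= 45; b must have the parity of D, and c = (b^2 - D)/(4a) must be an integer >= a.
Enumerate a = 1..45, b in [-a, a]:
  a=1: (1, 0, 1577)  [1]
  a=2: (2, 2, 789)  [1]
  a=3: (3, -2, 526), (3, 2, 526)  [2]
  a=4..5: none
  a=6: (6, -2, 263), (6, 2, 263)  [2]
  a=7..8: none
  a=9: (9, -8, 177), (9, 8, 177)  [2]
  a=10..12: none
  a=13: (13, -6, 122), (13, 6, 122)  [2]
  a=14..16: none
  a=17: (17, -4, 93), (17, 4, 93)  [2]
  a=18: (18, -10, 89), (18, 10, 89)  [2]
  a=19: (19, 0, 83)  [1]
  a=20..25: none
  a=26: (26, -6, 61), (26, 6, 61)  [2]
  a=27: (27, -8, 59), (27, 8, 59)  [2]
  a=28..30: none
  a=31: (31, -4, 51), (31, 4, 51)  [2]
  a=32..33: none
  a=34: (34, -30, 53), (34, 30, 53)  [2]
  a=35..37: none
  a=38: (38, 38, 51)  [1]
  a=39: (39, -32, 47), (39, -20, 43), (39, 20, 43), (39, 32, 47)  [4]
  a=40..45: none
Total reduced forms: 1 + 1 + 2 + 2 + 2 + 2 + 2 + 2 + 1 + 2 + 2 + 2 + 2 + 1 + 4 = 28
h = 28

28


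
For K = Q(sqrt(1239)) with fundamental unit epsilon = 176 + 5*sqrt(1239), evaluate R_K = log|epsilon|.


epsilon = 176 + 5*sqrt(1239)
= 351.9972
R = ln(351.9972)
= 5.8636

5.8636


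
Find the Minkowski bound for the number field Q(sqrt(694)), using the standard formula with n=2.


d = 694, d mod 4 = 2, so disc(K) = 4d = 2776; |disc(K)| = 2776
Real quadratic field, so n = 2, s = r2 = 0, r1 = 2
M = (n!/n^n) * (4/pi)^s * sqrt(|disc(K)|) = (2!/2^2) * (4/pi)^0 * sqrt(2776)
= 0.5 * 1.000000 * 52.687759
= 26.3439

26.3439


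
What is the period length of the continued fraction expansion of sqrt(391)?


Run the CF algorithm for sqrt(391).
a_0 = floor(sqrt(391)) = 19; set m_0=0, q_0=1.
Recurrence: m' = q*a - m,  q' = (d - m'^2)/q,  a' = floor((a_0 + m')/q').
  step 1: m=19, q=30, a=1
  step 2: m=11, q=9, a=3
  step 3: m=16, q=15, a=2
  step 4: m=14, q=13, a=2
  step 5: m=12, q=19, a=1
  step 6: m=7, q=18, a=1
  step 7: m=11, q=15, a=2
  step 8: m=19, q=2, a=19
  step 9: m=19, q=15, a=2
  step 10: m=11, q=18, a=1
  step 11: m=7, q=19, a=1
  step 12: m=12, q=13, a=2
  step 13: m=14, q=15, a=2
  step 14: m=16, q=9, a=3
  step 15: m=11, q=30, a=1
  step 16: m=19, q=1, a=38
a_16 = 2*a_0 = 38, so the period closes here.
sqrt(391) = [19; 1, 3, 2, 2, 1, 1, 2, 19, 2, 1, 1, 2, 2, 3, 1, 38]
Period length = 16

16


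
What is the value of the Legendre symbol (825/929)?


p = 929 is prime, so compute (825/929) with the reciprocity algorithm (Jacobi-symbol steps: pull out 2s via (2/n), flip via reciprocity, reduce):
  reciprocity: (825/929) -> +(929/825)
  reduce: (104/825)
  pull out 2: (2/825) = +1  (since 825 mod 8 = 1)
  pull out 2: (2/825) = +1  (since 825 mod 8 = 1)
  pull out 2: (2/825) = +1  (since 825 mod 8 = 1)
  reciprocity: (13/825) -> +(825/13)
  reduce: (6/13)
  pull out 2: (2/13) = -1  (since 13 mod 8 = 5)
  reciprocity: (3/13) -> +(13/3)
  reduce: (1/3)
  (1/3) = 1
Product of signs = -1
(825/929) = -1

-1


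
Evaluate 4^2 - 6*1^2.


x^2 - d*y^2
= 4^2 - 6*1^2
= 16 - 6
= 10

10


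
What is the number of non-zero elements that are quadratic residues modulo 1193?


For prime p, the number of non-zero quadratic residues is (p-1)/2.
= (1193-1)/2
= 596

596


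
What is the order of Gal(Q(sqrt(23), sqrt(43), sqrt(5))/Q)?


The 3 square roots of distinct primes are multiplicatively independent over Q,
so [K:Q] = 2^3 and Gal(K/Q) is isomorphic to (Z/2Z)^3.
|Gal| = 2^3 = 8

8


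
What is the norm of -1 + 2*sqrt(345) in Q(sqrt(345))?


N(a + b*sqrt(d)) = a^2 - d*b^2
= (-1)^2 - (345)*(2)^2
= 1 - 1380
= -1379

-1379


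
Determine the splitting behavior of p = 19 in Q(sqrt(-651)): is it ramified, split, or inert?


K = Q(sqrt(-651)). Since d mod 4 = 1, disc(K) = -651.
Check p | disc: -651 mod 19 = 14.
p does not divide disc. Compute Legendre symbol (d/p):
14^((19-1)/2) mod 19 = -1
(d/p) = -1, so p is inert: (p) stays prime with e=1, f=2, g=1.
Therefore p is inert.

inert


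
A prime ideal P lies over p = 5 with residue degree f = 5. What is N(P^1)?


N(P^a) = p^(a*f)
= 5^(1*5)
= 5^5
= 3125

3125


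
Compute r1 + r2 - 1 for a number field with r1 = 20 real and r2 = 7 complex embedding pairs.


By Dirichlet's unit theorem:
rank = r1 + r2 - 1
= 20 + 7 - 1
= 26

26


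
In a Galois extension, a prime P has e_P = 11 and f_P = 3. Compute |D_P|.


|D_P| = e * f
= 11 * 3
= 33

33


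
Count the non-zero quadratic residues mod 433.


For prime p, the number of non-zero quadratic residues is (p-1)/2.
= (433-1)/2
= 216

216


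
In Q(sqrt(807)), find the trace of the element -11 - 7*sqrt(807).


Tr(a + b*sqrt(d)) = (a + b*sqrt(d)) + (a - b*sqrt(d)) = 2a
= 2 * (-11)
= -22

-22


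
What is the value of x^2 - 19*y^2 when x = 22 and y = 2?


x^2 - d*y^2
= 22^2 - 19*2^2
= 484 - 76
= 408

408


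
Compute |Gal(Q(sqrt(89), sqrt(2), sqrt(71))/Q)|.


The 3 square roots of distinct primes are multiplicatively independent over Q,
so [K:Q] = 2^3 and Gal(K/Q) is isomorphic to (Z/2Z)^3.
|Gal| = 2^3 = 8

8


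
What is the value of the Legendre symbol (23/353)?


p = 353 is prime, so compute (23/353) with the reciprocity algorithm (Jacobi-symbol steps: pull out 2s via (2/n), flip via reciprocity, reduce):
  reciprocity: (23/353) -> +(353/23)
  reduce: (8/23)
  pull out 2: (2/23) = +1  (since 23 mod 8 = 7)
  pull out 2: (2/23) = +1  (since 23 mod 8 = 7)
  pull out 2: (2/23) = +1  (since 23 mod 8 = 7)
  (1/23) = 1
Product of signs = 1
(23/353) = 1

1


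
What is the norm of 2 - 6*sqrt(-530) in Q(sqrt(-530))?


N(a + b*sqrt(d)) = a^2 - d*b^2
= (2)^2 - (-530)*(-6)^2
= 4 + 19080
= 19084

19084


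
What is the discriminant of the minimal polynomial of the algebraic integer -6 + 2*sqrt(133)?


The element -6 + 2*sqrt(133) has minimal polynomial:
x^2 + 12*x - 496
Discriminant = (12)^2 - 4*(-496)
= 144 + 1984
= 2128

2128


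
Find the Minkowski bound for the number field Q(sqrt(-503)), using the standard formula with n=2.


d = -503, d mod 4 = 1, so disc(K) = d = -503; |disc(K)| = 503
Imaginary quadratic field, so n = 2, s = r2 = 1, r1 = 0
M = (n!/n^n) * (4/pi)^s * sqrt(|disc(K)|) = (2!/2^2) * (4/pi)^1 * sqrt(503)
= 0.5 * 1.273240 * 22.427661
= 14.2779

14.2779


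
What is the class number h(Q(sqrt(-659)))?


K = Q(sqrt(-659)). d mod 4 = 1, so D = disc(K) = d = -659
h(K) equals the number of primitive reduced positive-definite forms (a, b, c) = a*x^2 + b*x*y + c*y^2 with b^2 - 4ac = D,
where reduced means |b| <= a <= c, with b >= 0 whenever |b| = a or a = c, and primitive means gcd(a, b, c) = 1.
Reduced forces 3a^2 <= |D| = 659, so 1 <= a <= 14; b must have the parity of D, and c = (b^2 - D)/(4a) must be an integer >= a.
Enumerate a = 1..14, b in [-a, a]:
  a=1: (1, 1, 165)  [1]
  a=2: none
  a=3: (3, -1, 55), (3, 1, 55)  [2]
  a=4: none
  a=5: (5, -1, 33), (5, 1, 33)  [2]
  a=6..8: none
  a=9: (9, -5, 19), (9, 5, 19)  [2]
  a=10: none
  a=11: (11, -1, 15), (11, 1, 15)  [2]
  a=12: none
  a=13: (13, -11, 15), (13, 11, 15)  [2]
  a=14: none
Total reduced forms: 1 + 2 + 2 + 2 + 2 + 2 = 11
h = 11

11


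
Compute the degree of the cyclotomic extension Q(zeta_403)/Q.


The degree equals Euler's totient phi(403).
403 = 13 * 31
phi(403) = 360

360


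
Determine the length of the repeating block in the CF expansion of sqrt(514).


Run the CF algorithm for sqrt(514).
a_0 = floor(sqrt(514)) = 22; set m_0=0, q_0=1.
Recurrence: m' = q*a - m,  q' = (d - m'^2)/q,  a' = floor((a_0 + m')/q').
  step 1: m=22, q=30, a=1
  step 2: m=8, q=15, a=2
  step 3: m=22, q=2, a=22
  step 4: m=22, q=15, a=2
  step 5: m=8, q=30, a=1
  step 6: m=22, q=1, a=44
a_6 = 2*a_0 = 44, so the period closes here.
sqrt(514) = [22; 1, 2, 22, 2, 1, 44]
Period length = 6

6


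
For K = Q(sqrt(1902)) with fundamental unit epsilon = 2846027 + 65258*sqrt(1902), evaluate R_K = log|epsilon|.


epsilon = 2846027 + 65258*sqrt(1902)
= 5.6921e+06
R = ln(5.6921e+06)
= 15.5546

15.5546


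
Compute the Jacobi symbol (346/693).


Compute (346/693) via quadratic reciprocity:
  pull out 2: (2/693) = -1  (since 693 mod 8 = 5)
  reciprocity: (173/693) -> +(693/173)
  reduce: (1/173)
  (1/173) = 1
Product of signs = -1

-1


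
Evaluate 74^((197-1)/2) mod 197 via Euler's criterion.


p = 197 is prime and the exponent is (p-1)/2 = 98, so by Euler's criterion 74^98 = (74/197) = +1 or -1 mod 197.
Compute by square-and-multiply:
  98 = 64 + 32 + 2 (binary 1100010)
  Repeated squaring mod 197: 74^1 = 74, 74^2 = 157, 74^4 = 24, 74^8 = 182, 74^16 = 28, 74^32 = 193, 74^64 = 16
  74^98 = 74^64 * 74^32 * 74^2 = 16 * 193 * 157 mod 197
    16 * 193 = 3088 = 133 mod 197
    133 * 157 = 20881 = 196 mod 197
  74^98 = 196 mod 197
Result 196 = p - 1 = -1 mod 197: 74 is a quadratic non-residue mod 197. As a residue in [0, p-1] the value is 196.
74^98 mod 197 = 196

196


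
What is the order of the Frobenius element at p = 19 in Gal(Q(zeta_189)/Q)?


The Frobenius at p in Gal(Q(zeta_n)/Q) = (Z/nZ)* is the class of p, so its order is ord_189(19), the smallest k >= 1 with 19^k = 1 mod 189.
n = 189 = 3^3 * 7, phi(189) = 108; the order divides phi(n).
Divisors of 108: 1, 2, 3, 4, 6, 9, 12, 18, 27, 36, 54, 108
Repeated squaring mod 189: 19^1 = 19, 19^2 = 172, 19^4 = 100, 19^8 = 172, 19^16 = 100, 19^32 = 172, 19^64 = 100
Test divisors in increasing order:
  k=1: 19^1 = 19 mod 189
  k=2: 19^2 = 172 mod 189
  k=3: 19^3 = 172 * 19 = 55 mod 189
  k=4: 19^4 = 100 mod 189
  k=6: 19^6 = 100 * 172 = 1 mod 189  <- first divisor giving 1
Order = 6

6


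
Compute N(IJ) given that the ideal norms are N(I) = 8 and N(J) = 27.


N(IJ) = N(I) * N(J)
= 8 * 27
= 216

216


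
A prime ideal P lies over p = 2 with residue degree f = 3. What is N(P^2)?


N(P^a) = p^(a*f)
= 2^(2*3)
= 2^6
= 64

64


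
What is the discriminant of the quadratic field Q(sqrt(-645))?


For K = Q(sqrt(d)) with d squarefree: disc(K) = d if d = 1 mod 4, and disc(K) = 4d if d = 2 or 3 mod 4.
Here d = -645, and d mod 4 = 3.
d = 3 mod 4, not 1 (O_K = Z[sqrt(d)]), so disc(K) = 4d = 4 * (-645) = -2580

-2580


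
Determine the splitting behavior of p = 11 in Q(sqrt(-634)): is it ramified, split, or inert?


K = Q(sqrt(-634)). Since d mod 4 = 2, disc(K) = -2536.
Check p | disc: -2536 mod 11 = 5.
p does not divide disc. Compute Legendre symbol (d/p):
4^((11-1)/2) mod 11 = 1
(d/p) = 1, so p splits: (p) = P*P' with e=1, f=1, g=2.
Therefore p is split.

split


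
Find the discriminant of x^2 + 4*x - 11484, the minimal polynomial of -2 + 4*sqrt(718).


The element -2 + 4*sqrt(718) has minimal polynomial:
x^2 + 4*x - 11484
Discriminant = (4)^2 - 4*(-11484)
= 16 + 45936
= 45952

45952


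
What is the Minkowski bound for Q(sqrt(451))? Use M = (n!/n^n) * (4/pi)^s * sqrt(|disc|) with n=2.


d = 451, d mod 4 = 3, so disc(K) = 4d = 1804; |disc(K)| = 1804
Real quadratic field, so n = 2, s = r2 = 0, r1 = 2
M = (n!/n^n) * (4/pi)^s * sqrt(|disc(K)|) = (2!/2^2) * (4/pi)^0 * sqrt(1804)
= 0.5 * 1.000000 * 42.473521
= 21.2368

21.2368


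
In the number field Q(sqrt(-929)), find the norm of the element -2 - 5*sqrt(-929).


N(a + b*sqrt(d)) = a^2 - d*b^2
= (-2)^2 - (-929)*(-5)^2
= 4 + 23225
= 23229

23229


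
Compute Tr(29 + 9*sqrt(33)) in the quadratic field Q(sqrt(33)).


Tr(a + b*sqrt(d)) = (a + b*sqrt(d)) + (a - b*sqrt(d)) = 2a
= 2 * (29)
= 58

58


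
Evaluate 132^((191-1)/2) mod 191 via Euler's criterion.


p = 191 is prime and the exponent is (p-1)/2 = 95, so by Euler's criterion 132^95 = (132/191) = +1 or -1 mod 191.
Compute by square-and-multiply:
  95 = 64 + 16 + 8 + 4 + 2 + 1 (binary 1011111)
  Repeated squaring mod 191: 132^1 = 132, 132^2 = 43, 132^4 = 130, 132^8 = 92, 132^16 = 60, 132^32 = 162, 132^64 = 77
  132^95 = 132^64 * 132^16 * 132^8 * 132^4 * 132^2 * 132^1 = 77 * 60 * 92 * 130 * 43 * 132 mod 191
    77 * 60 = 4620 = 36 mod 191
    36 * 92 = 3312 = 65 mod 191
    65 * 130 = 8450 = 46 mod 191
    46 * 43 = 1978 = 68 mod 191
    68 * 132 = 8976 = 190 mod 191
  132^95 = 190 mod 191
Result 190 = p - 1 = -1 mod 191: 132 is a quadratic non-residue mod 191. As a residue in [0, p-1] the value is 190.
132^95 mod 191 = 190

190


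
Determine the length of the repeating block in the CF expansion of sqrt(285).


Run the CF algorithm for sqrt(285).
a_0 = floor(sqrt(285)) = 16; set m_0=0, q_0=1.
Recurrence: m' = q*a - m,  q' = (d - m'^2)/q,  a' = floor((a_0 + m')/q').
  step 1: m=16, q=29, a=1
  step 2: m=13, q=4, a=7
  step 3: m=15, q=15, a=2
  step 4: m=15, q=4, a=7
  step 5: m=13, q=29, a=1
  step 6: m=16, q=1, a=32
a_6 = 2*a_0 = 32, so the period closes here.
sqrt(285) = [16; 1, 7, 2, 7, 1, 32]
Period length = 6

6


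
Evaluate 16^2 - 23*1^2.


x^2 - d*y^2
= 16^2 - 23*1^2
= 256 - 23
= 233

233


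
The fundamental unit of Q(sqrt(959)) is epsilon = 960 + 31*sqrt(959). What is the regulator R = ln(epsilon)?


epsilon = 960 + 31*sqrt(959)
= 1919.9995
R = ln(1919.9995)
= 7.5601

7.5601


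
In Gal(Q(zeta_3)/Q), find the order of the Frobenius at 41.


The Frobenius at p in Gal(Q(zeta_n)/Q) = (Z/nZ)* is the class of p, so its order is ord_3(41), the smallest k >= 1 with 41^k = 1 mod 3.
n = 3 = 3, phi(3) = 2; the order divides phi(n).
Divisors of 2: 1, 2
Repeated squaring mod 3: 41^1 = 2, 41^2 = 1
Test divisors in increasing order:
  k=1: 41^1 = 2 mod 3
  k=2: 41^2 = 1 mod 3  <- first divisor giving 1
Order = 2

2


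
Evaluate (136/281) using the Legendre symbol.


p = 281 is prime, so compute (136/281) with the reciprocity algorithm (Jacobi-symbol steps: pull out 2s via (2/n), flip via reciprocity, reduce):
  pull out 2: (2/281) = +1  (since 281 mod 8 = 1)
  pull out 2: (2/281) = +1  (since 281 mod 8 = 1)
  pull out 2: (2/281) = +1  (since 281 mod 8 = 1)
  reciprocity: (17/281) -> +(281/17)
  reduce: (9/17)
  reciprocity: (9/17) -> +(17/9)
  reduce: (8/9)
  pull out 2: (2/9) = +1  (since 9 mod 8 = 1)
  pull out 2: (2/9) = +1  (since 9 mod 8 = 1)
  pull out 2: (2/9) = +1  (since 9 mod 8 = 1)
  (1/9) = 1
Product of signs = 1
(136/281) = 1

1


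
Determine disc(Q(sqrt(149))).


For K = Q(sqrt(d)) with d squarefree: disc(K) = d if d = 1 mod 4, and disc(K) = 4d if d = 2 or 3 mod 4.
Here d = 149, and d mod 4 = 1.
d = 1 mod 4 (O_K = Z[(1+sqrt(d))/2]), so disc(K) = d = 149

149


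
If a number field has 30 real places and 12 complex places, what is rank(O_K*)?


By Dirichlet's unit theorem:
rank = r1 + r2 - 1
= 30 + 12 - 1
= 41

41


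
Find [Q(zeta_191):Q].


The degree equals Euler's totient phi(191).
191 = 191
phi(191) = 190

190


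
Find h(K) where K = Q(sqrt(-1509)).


K = Q(sqrt(-1509)). d mod 4 = 3, so D = disc(K) = 4d = -6036
h(K) equals the number of primitive reduced positive-definite forms (a, b, c) = a*x^2 + b*x*y + c*y^2 with b^2 - 4ac = D,
where reduced means |b| <= a <= c, with b >= 0 whenever |b| = a or a = c, and primitive means gcd(a, b, c) = 1.
Reduced forces 3a^2 <= |D| = 6036, so 1 <= a <= 44; b must have the parity of D, and c = (b^2 - D)/(4a) must be an integer >= a.
Enumerate a = 1..44, b in [-a, a]:
  a=1: (1, 0, 1509)  [1]
  a=2: (2, 2, 755)  [1]
  a=3: (3, 0, 503)  [1]
  a=4: none
  a=5: (5, -2, 302), (5, 2, 302)  [2]
  a=6: (6, 6, 253)  [1]
  a=7..9: none
  a=10: (10, -2, 151), (10, 2, 151)  [2]
  a=11: (11, -6, 138), (11, 6, 138)  [2]
  a=12: none
  a=13: (13, -10, 118), (13, 10, 118)  [2]
  a=14: none
  a=15: (15, -12, 103), (15, 12, 103)  [2]
  a=16: none
  a=17: (17, -4, 89), (17, 4, 89)  [2]
  a=18: none
  a=19: (19, -14, 82), (19, 14, 82)  [2]
  a=20..21: none
  a=22: (22, -6, 69), (22, 6, 69)  [2]
  a=23: (23, -6, 66), (23, 6, 66)  [2]
  a=24: none
  a=25: (25, -8, 61), (25, 8, 61)  [2]
  a=26: (26, -10, 59), (26, 10, 59)  [2]
  a=27..28: none
  a=29: (29, -24, 57), (29, 24, 57)  [2]
  a=30: (30, -18, 53), (30, 18, 53)  [2]
  a=31: (31, -28, 55), (31, 28, 55)  [2]
  a=32: none
  a=33: (33, -6, 46), (33, 6, 46)  [2]
  a=34: (34, -30, 51), (34, 30, 51)  [2]
  a=35..37: none
  a=38: (38, -14, 41), (38, 14, 41)  [2]
  a=39: (39, -36, 47), (39, 36, 47)  [2]
  a=40..44: none
Total reduced forms: 1 + 1 + 1 + 2 + 1 + 2 + 2 + 2 + 2 + 2 + 2 + 2 + 2 + 2 + 2 + 2 + 2 + 2 + 2 + 2 + 2 + 2 = 40
h = 40

40


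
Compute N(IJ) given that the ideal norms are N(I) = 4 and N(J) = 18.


N(IJ) = N(I) * N(J)
= 4 * 18
= 72

72


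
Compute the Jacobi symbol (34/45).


Compute (34/45) via quadratic reciprocity:
  pull out 2: (2/45) = -1  (since 45 mod 8 = 5)
  reciprocity: (17/45) -> +(45/17)
  reduce: (11/17)
  reciprocity: (11/17) -> +(17/11)
  reduce: (6/11)
  pull out 2: (2/11) = -1  (since 11 mod 8 = 3)
  reciprocity: (3/11) -> -(11/3)
  reduce: (2/3)
  pull out 2: (2/3) = -1  (since 3 mod 8 = 3)
  (1/3) = 1
Product of signs = 1

1


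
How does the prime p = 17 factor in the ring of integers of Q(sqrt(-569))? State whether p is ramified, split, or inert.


K = Q(sqrt(-569)). Since d mod 4 = 3, disc(K) = -2276.
Check p | disc: -2276 mod 17 = 2.
p does not divide disc. Compute Legendre symbol (d/p):
9^((17-1)/2) mod 17 = 1
(d/p) = 1, so p splits: (p) = P*P' with e=1, f=1, g=2.
Therefore p is split.

split


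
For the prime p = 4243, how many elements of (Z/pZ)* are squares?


For prime p, the number of non-zero quadratic residues is (p-1)/2.
= (4243-1)/2
= 2121

2121


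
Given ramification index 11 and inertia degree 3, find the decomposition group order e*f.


|D_P| = e * f
= 11 * 3
= 33

33


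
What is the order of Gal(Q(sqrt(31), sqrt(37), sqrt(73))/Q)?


The 3 square roots of distinct primes are multiplicatively independent over Q,
so [K:Q] = 2^3 and Gal(K/Q) is isomorphic to (Z/2Z)^3.
|Gal| = 2^3 = 8

8


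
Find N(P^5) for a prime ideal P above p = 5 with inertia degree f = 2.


N(P^a) = p^(a*f)
= 5^(5*2)
= 5^10
= 9765625

9765625


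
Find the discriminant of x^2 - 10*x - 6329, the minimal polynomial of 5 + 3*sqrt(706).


The element 5 + 3*sqrt(706) has minimal polynomial:
x^2 - 10*x - 6329
Discriminant = (-10)^2 - 4*(-6329)
= 100 + 25316
= 25416

25416


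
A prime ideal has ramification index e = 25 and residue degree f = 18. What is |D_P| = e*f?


|D_P| = e * f
= 25 * 18
= 450

450


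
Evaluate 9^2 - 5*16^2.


x^2 - d*y^2
= 9^2 - 5*16^2
= 81 - 1280
= -1199

-1199


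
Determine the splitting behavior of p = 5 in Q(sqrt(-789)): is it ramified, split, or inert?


K = Q(sqrt(-789)). Since d mod 4 = 3, disc(K) = -3156.
Check p | disc: -3156 mod 5 = 4.
p does not divide disc. Compute Legendre symbol (d/p):
1^((5-1)/2) mod 5 = 1
(d/p) = 1, so p splits: (p) = P*P' with e=1, f=1, g=2.
Therefore p is split.

split


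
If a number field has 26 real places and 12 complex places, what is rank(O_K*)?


By Dirichlet's unit theorem:
rank = r1 + r2 - 1
= 26 + 12 - 1
= 37

37


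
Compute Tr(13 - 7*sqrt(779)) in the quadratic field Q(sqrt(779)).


Tr(a + b*sqrt(d)) = (a + b*sqrt(d)) + (a - b*sqrt(d)) = 2a
= 2 * (13)
= 26

26


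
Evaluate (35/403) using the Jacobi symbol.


Compute (35/403) via quadratic reciprocity:
  reciprocity: (35/403) -> -(403/35)
  reduce: (18/35)
  pull out 2: (2/35) = -1  (since 35 mod 8 = 3)
  reciprocity: (9/35) -> +(35/9)
  reduce: (8/9)
  pull out 2: (2/9) = +1  (since 9 mod 8 = 1)
  pull out 2: (2/9) = +1  (since 9 mod 8 = 1)
  pull out 2: (2/9) = +1  (since 9 mod 8 = 1)
  (1/9) = 1
Product of signs = 1

1


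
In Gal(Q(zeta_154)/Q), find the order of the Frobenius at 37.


The Frobenius at p in Gal(Q(zeta_n)/Q) = (Z/nZ)* is the class of p, so its order is ord_154(37), the smallest k >= 1 with 37^k = 1 mod 154.
n = 154 = 2 * 7 * 11, phi(154) = 60; the order divides phi(n).
Divisors of 60: 1, 2, 3, 4, 5, 6, 10, 12, 15, 20, 30, 60
Repeated squaring mod 154: 37^1 = 37, 37^2 = 137, 37^4 = 135, 37^8 = 53, 37^16 = 37, 37^32 = 137
Test divisors in increasing order:
  k=1: 37^1 = 37 mod 154
  k=2: 37^2 = 137 mod 154
  k=3: 37^3 = 137 * 37 = 141 mod 154
  k=4: 37^4 = 135 mod 154
  k=5: 37^5 = 135 * 37 = 67 mod 154
  k=6: 37^6 = 135 * 137 = 15 mod 154
  k=10: 37^10 = 53 * 137 = 23 mod 154
  k=12: 37^12 = 53 * 135 = 71 mod 154
  k=15: 37^15 = 53 * 135 * 137 * 37 = 1 mod 154  <- first divisor giving 1
Order = 15

15


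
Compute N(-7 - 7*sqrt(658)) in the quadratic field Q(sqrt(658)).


N(a + b*sqrt(d)) = a^2 - d*b^2
= (-7)^2 - (658)*(-7)^2
= 49 - 32242
= -32193

-32193


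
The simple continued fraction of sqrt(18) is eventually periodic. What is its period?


Run the CF algorithm for sqrt(18).
a_0 = floor(sqrt(18)) = 4; set m_0=0, q_0=1.
Recurrence: m' = q*a - m,  q' = (d - m'^2)/q,  a' = floor((a_0 + m')/q').
  step 1: m=4, q=2, a=4
  step 2: m=4, q=1, a=8
a_2 = 2*a_0 = 8, so the period closes here.
sqrt(18) = [4; 4, 8]
Period length = 2

2


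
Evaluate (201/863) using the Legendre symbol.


p = 863 is prime, so compute (201/863) with the reciprocity algorithm (Jacobi-symbol steps: pull out 2s via (2/n), flip via reciprocity, reduce):
  reciprocity: (201/863) -> +(863/201)
  reduce: (59/201)
  reciprocity: (59/201) -> +(201/59)
  reduce: (24/59)
  pull out 2: (2/59) = -1  (since 59 mod 8 = 3)
  pull out 2: (2/59) = -1  (since 59 mod 8 = 3)
  pull out 2: (2/59) = -1  (since 59 mod 8 = 3)
  reciprocity: (3/59) -> -(59/3)
  reduce: (2/3)
  pull out 2: (2/3) = -1  (since 3 mod 8 = 3)
  (1/3) = 1
Product of signs = -1
(201/863) = -1

-1


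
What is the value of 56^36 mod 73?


p = 73 is prime and the exponent is (p-1)/2 = 36, so by Euler's criterion 56^36 = (56/73) = +1 or -1 mod 73.
Compute by square-and-multiply:
  36 = 32 + 4 (binary 100100)
  Repeated squaring mod 73: 56^1 = 56, 56^2 = 70, 56^4 = 9, 56^8 = 8, 56^16 = 64, 56^32 = 8
  56^36 = 56^32 * 56^4 = 8 * 9 mod 73
    8 * 9 = 72 = 72 mod 73
  56^36 = 72 mod 73
Result 72 = p - 1 = -1 mod 73: 56 is a quadratic non-residue mod 73. As a residue in [0, p-1] the value is 72.
56^36 mod 73 = 72

72


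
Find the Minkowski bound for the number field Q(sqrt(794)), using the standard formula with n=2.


d = 794, d mod 4 = 2, so disc(K) = 4d = 3176; |disc(K)| = 3176
Real quadratic field, so n = 2, s = r2 = 0, r1 = 2
M = (n!/n^n) * (4/pi)^s * sqrt(|disc(K)|) = (2!/2^2) * (4/pi)^0 * sqrt(3176)
= 0.5 * 1.000000 * 56.356011
= 28.1780

28.1780


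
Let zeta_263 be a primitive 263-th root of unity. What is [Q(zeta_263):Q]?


The degree equals Euler's totient phi(263).
263 = 263
phi(263) = 262

262


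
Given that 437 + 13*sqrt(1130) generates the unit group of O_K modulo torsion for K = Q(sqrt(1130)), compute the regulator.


epsilon = 437 + 13*sqrt(1130)
= 874.0011
R = ln(874.0011)
= 6.7731

6.7731


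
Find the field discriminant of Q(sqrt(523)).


For K = Q(sqrt(d)) with d squarefree: disc(K) = d if d = 1 mod 4, and disc(K) = 4d if d = 2 or 3 mod 4.
Here d = 523, and d mod 4 = 3.
d = 3 mod 4, not 1 (O_K = Z[sqrt(d)]), so disc(K) = 4d = 4 * (523) = 2092

2092


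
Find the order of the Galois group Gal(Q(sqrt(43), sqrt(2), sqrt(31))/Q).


The 3 square roots of distinct primes are multiplicatively independent over Q,
so [K:Q] = 2^3 and Gal(K/Q) is isomorphic to (Z/2Z)^3.
|Gal| = 2^3 = 8

8


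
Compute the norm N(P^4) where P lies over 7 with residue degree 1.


N(P^a) = p^(a*f)
= 7^(4*1)
= 7^4
= 2401

2401


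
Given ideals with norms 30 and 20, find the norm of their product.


N(IJ) = N(I) * N(J)
= 30 * 20
= 600

600


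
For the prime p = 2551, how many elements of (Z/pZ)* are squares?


For prime p, the number of non-zero quadratic residues is (p-1)/2.
= (2551-1)/2
= 1275

1275


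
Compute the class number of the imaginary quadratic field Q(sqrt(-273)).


K = Q(sqrt(-273)). d mod 4 = 3, so D = disc(K) = 4d = -1092
h(K) equals the number of primitive reduced positive-definite forms (a, b, c) = a*x^2 + b*x*y + c*y^2 with b^2 - 4ac = D,
where reduced means |b| <= a <= c, with b >= 0 whenever |b| = a or a = c, and primitive means gcd(a, b, c) = 1.
Reduced forces 3a^2 <= |D| = 1092, so 1 <= a <= 19; b must have the parity of D, and c = (b^2 - D)/(4a) must be an integer >= a.
Enumerate a = 1..19, b in [-a, a]:
  a=1: (1, 0, 273)  [1]
  a=2: (2, 2, 137)  [1]
  a=3: (3, 0, 91)  [1]
  a=4..5: none
  a=6: (6, 6, 47)  [1]
  a=7: (7, 0, 39)  [1]
  a=8..12: none
  a=13: (13, 0, 21)  [1]
  a=14: (14, 14, 23)  [1]
  a=15..16: none
  a=17: (17, 8, 17)  [1]
  a=18..19: none
Total reduced forms: 1 + 1 + 1 + 1 + 1 + 1 + 1 + 1 = 8
h = 8

8


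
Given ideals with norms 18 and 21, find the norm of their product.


N(IJ) = N(I) * N(J)
= 18 * 21
= 378

378


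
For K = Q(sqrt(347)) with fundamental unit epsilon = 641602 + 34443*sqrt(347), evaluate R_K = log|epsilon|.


epsilon = 641602 + 34443*sqrt(347)
= 1.2832e+06
R = ln(1.2832e+06)
= 14.0649

14.0649


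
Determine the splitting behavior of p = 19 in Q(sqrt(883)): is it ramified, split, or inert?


K = Q(sqrt(883)). Since d mod 4 = 3, disc(K) = 3532.
Check p | disc: 3532 mod 19 = 17.
p does not divide disc. Compute Legendre symbol (d/p):
9^((19-1)/2) mod 19 = 1
(d/p) = 1, so p splits: (p) = P*P' with e=1, f=1, g=2.
Therefore p is split.

split


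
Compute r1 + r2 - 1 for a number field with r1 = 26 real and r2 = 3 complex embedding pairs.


By Dirichlet's unit theorem:
rank = r1 + r2 - 1
= 26 + 3 - 1
= 28

28


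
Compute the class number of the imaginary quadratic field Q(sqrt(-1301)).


K = Q(sqrt(-1301)). d mod 4 = 3, so D = disc(K) = 4d = -5204
h(K) equals the number of primitive reduced positive-definite forms (a, b, c) = a*x^2 + b*x*y + c*y^2 with b^2 - 4ac = D,
where reduced means |b| <= a <= c, with b >= 0 whenever |b| = a or a = c, and primitive means gcd(a, b, c) = 1.
Reduced forces 3a^2 <= |D| = 5204, so 1 <= a <= 41; b must have the parity of D, and c = (b^2 - D)/(4a) must be an integer >= a.
Enumerate a = 1..41, b in [-a, a]:
  a=1: (1, 0, 1301)  [1]
  a=2: (2, 2, 651)  [1]
  a=3: (3, -2, 434), (3, 2, 434)  [2]
  a=4: none
  a=5: (5, -4, 261), (5, 4, 261)  [2]
  a=6: (6, -2, 217), (6, 2, 217)  [2]
  a=7: (7, -2, 186), (7, 2, 186)  [2]
  a=8: none
  a=9: (9, -4, 145), (9, 4, 145)  [2]
  a=10: (10, -6, 131), (10, 6, 131)  [2]
  a=11..12: none
  a=13: (13, -10, 102), (13, 10, 102)  [2]
  a=14: (14, -2, 93), (14, 2, 93)  [2]
  a=15: (15, -14, 90), (15, -4, 87), (15, 4, 87), (15, 14, 90)  [4]
  a=16: none
  a=17: (17, -10, 78), (17, 10, 78)  [2]
  a=18: (18, -14, 75), (18, 14, 75)  [2]
  a=19..20: none
  a=21: (21, -16, 65), (21, -2, 62), (21, 2, 62), (21, 16, 65)  [4]
  a=22..24: none
  a=25: (25, -14, 54), (25, 14, 54)  [2]
  a=26: (26, -10, 51), (26, 10, 51)  [2]
  a=27: (27, -14, 50), (27, 14, 50)  [2]
  a=28: none
  a=29: (29, -4, 45), (29, 4, 45)  [2]
  a=30: (30, -26, 49), (30, -14, 45), (30, 14, 45), (30, 26, 49)  [4]
  a=31: (31, -2, 42), (31, 2, 42)  [2]
  a=32..33: none
  a=34: (34, -10, 39), (34, 10, 39)  [2]
  a=35: (35, -26, 42), (35, -16, 39), (35, 16, 39), (35, 26, 42)  [4]
  a=36..41: none
Total reduced forms: 1 + 1 + 2 + 2 + 2 + 2 + 2 + 2 + 2 + 2 + 4 + 2 + 2 + 4 + 2 + 2 + 2 + 2 + 4 + 2 + 2 + 4 = 50
h = 50

50


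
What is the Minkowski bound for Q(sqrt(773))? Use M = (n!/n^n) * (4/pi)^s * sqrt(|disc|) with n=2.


d = 773, d mod 4 = 1, so disc(K) = d = 773; |disc(K)| = 773
Real quadratic field, so n = 2, s = r2 = 0, r1 = 2
M = (n!/n^n) * (4/pi)^s * sqrt(|disc(K)|) = (2!/2^2) * (4/pi)^0 * sqrt(773)
= 0.5 * 1.000000 * 27.802878
= 13.9014

13.9014


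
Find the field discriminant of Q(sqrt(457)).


For K = Q(sqrt(d)) with d squarefree: disc(K) = d if d = 1 mod 4, and disc(K) = 4d if d = 2 or 3 mod 4.
Here d = 457, and d mod 4 = 1.
d = 1 mod 4 (O_K = Z[(1+sqrt(d))/2]), so disc(K) = d = 457

457


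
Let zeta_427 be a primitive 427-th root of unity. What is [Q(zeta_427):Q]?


The degree equals Euler's totient phi(427).
427 = 7 * 61
phi(427) = 360

360


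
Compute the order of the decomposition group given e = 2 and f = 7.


|D_P| = e * f
= 2 * 7
= 14

14


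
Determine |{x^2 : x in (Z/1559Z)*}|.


For prime p, the number of non-zero quadratic residues is (p-1)/2.
= (1559-1)/2
= 779

779


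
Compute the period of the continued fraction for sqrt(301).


Run the CF algorithm for sqrt(301).
a_0 = floor(sqrt(301)) = 17; set m_0=0, q_0=1.
Recurrence: m' = q*a - m,  q' = (d - m'^2)/q,  a' = floor((a_0 + m')/q').
  step 1: m=17, q=12, a=2
  step 2: m=7, q=21, a=1
  step 3: m=14, q=5, a=6
  step 4: m=16, q=9, a=3
  step 5: m=11, q=20, a=1
  step 6: m=9, q=11, a=2
  step 7: m=13, q=12, a=2
  step 8: m=11, q=15, a=1
  step 9: m=4, q=19, a=1
  step 10: m=15, q=4, a=8
  step 11: m=17, q=3, a=11
  step 12: m=16, q=15, a=2
  step 13: m=14, q=7, a=4
  step 14: m=14, q=15, a=2
  step 15: m=16, q=3, a=11
  step 16: m=17, q=4, a=8
  step 17: m=15, q=19, a=1
  step 18: m=4, q=15, a=1
  step 19: m=11, q=12, a=2
  step 20: m=13, q=11, a=2
  step 21: m=9, q=20, a=1
  step 22: m=11, q=9, a=3
  step 23: m=16, q=5, a=6
  step 24: m=14, q=21, a=1
  step 25: m=7, q=12, a=2
  step 26: m=17, q=1, a=34
a_26 = 2*a_0 = 34, so the period closes here.
sqrt(301) = [17; 2, 1, 6, 3, 1, 2, 2, 1, 1, 8, 11, 2, 4, 2, 11, 8, 1, 1, 2, 2, 1, 3, 6, 1, 2, 34]
Period length = 26

26


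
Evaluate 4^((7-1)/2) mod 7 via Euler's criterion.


p = 7 is prime and the exponent is (p-1)/2 = 3, so by Euler's criterion 4^3 = (4/7) = +1 or -1 mod 7.
Compute by square-and-multiply:
  3 = 2 + 1 (binary 11)
  Repeated squaring mod 7: 4^1 = 4, 4^2 = 2
  4^3 = 4^2 * 4^1 = 2 * 4 mod 7
    2 * 4 = 8 = 1 mod 7
  4^3 = 1 mod 7
Result 1: 4 is a quadratic residue mod 7.
4^3 mod 7 = 1

1


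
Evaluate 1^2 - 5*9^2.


x^2 - d*y^2
= 1^2 - 5*9^2
= 1 - 405
= -404

-404


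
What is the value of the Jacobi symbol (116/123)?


Compute (116/123) via quadratic reciprocity:
  pull out 2: (2/123) = -1  (since 123 mod 8 = 3)
  pull out 2: (2/123) = -1  (since 123 mod 8 = 3)
  reciprocity: (29/123) -> +(123/29)
  reduce: (7/29)
  reciprocity: (7/29) -> +(29/7)
  reduce: (1/7)
  (1/7) = 1
Product of signs = 1

1


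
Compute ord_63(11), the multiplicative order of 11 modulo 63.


We want ord_63(11), the smallest k >= 1 with 11^k = 1 mod 63.
n = 63 = 3^2 * 7, phi(63) = 36; the order divides phi(n).
Divisors of 36: 1, 2, 3, 4, 6, 9, 12, 18, 36
Repeated squaring mod 63: 11^1 = 11, 11^2 = 58, 11^4 = 25, 11^8 = 58, 11^16 = 25, 11^32 = 58
Test divisors in increasing order:
  k=1: 11^1 = 11 mod 63
  k=2: 11^2 = 58 mod 63
  k=3: 11^3 = 58 * 11 = 8 mod 63
  k=4: 11^4 = 25 mod 63
  k=6: 11^6 = 25 * 58 = 1 mod 63  <- first divisor giving 1
Order = 6

6


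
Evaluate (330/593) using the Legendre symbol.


p = 593 is prime, so compute (330/593) with the reciprocity algorithm (Jacobi-symbol steps: pull out 2s via (2/n), flip via reciprocity, reduce):
  pull out 2: (2/593) = +1  (since 593 mod 8 = 1)
  reciprocity: (165/593) -> +(593/165)
  reduce: (98/165)
  pull out 2: (2/165) = -1  (since 165 mod 8 = 5)
  reciprocity: (49/165) -> +(165/49)
  reduce: (18/49)
  pull out 2: (2/49) = +1  (since 49 mod 8 = 1)
  reciprocity: (9/49) -> +(49/9)
  reduce: (4/9)
  pull out 2: (2/9) = +1  (since 9 mod 8 = 1)
  pull out 2: (2/9) = +1  (since 9 mod 8 = 1)
  (1/9) = 1
Product of signs = -1
(330/593) = -1

-1


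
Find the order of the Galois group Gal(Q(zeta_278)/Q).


|Gal(Q(zeta_278)/Q)| = phi(278)
= 138

138


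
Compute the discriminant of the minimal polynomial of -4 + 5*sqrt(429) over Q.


The element -4 + 5*sqrt(429) has minimal polynomial:
x^2 + 8*x - 10709
Discriminant = (8)^2 - 4*(-10709)
= 64 + 42836
= 42900

42900


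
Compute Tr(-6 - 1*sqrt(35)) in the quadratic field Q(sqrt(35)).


Tr(a + b*sqrt(d)) = (a + b*sqrt(d)) + (a - b*sqrt(d)) = 2a
= 2 * (-6)
= -12

-12


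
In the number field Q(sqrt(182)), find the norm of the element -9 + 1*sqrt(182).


N(a + b*sqrt(d)) = a^2 - d*b^2
= (-9)^2 - (182)*(1)^2
= 81 - 182
= -101

-101


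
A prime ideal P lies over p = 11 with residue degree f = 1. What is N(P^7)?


N(P^a) = p^(a*f)
= 11^(7*1)
= 11^7
= 19487171

19487171


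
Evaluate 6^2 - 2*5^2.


x^2 - d*y^2
= 6^2 - 2*5^2
= 36 - 50
= -14

-14


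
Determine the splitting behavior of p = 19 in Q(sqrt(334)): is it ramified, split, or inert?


K = Q(sqrt(334)). Since d mod 4 = 2, disc(K) = 1336.
Check p | disc: 1336 mod 19 = 6.
p does not divide disc. Compute Legendre symbol (d/p):
11^((19-1)/2) mod 19 = 1
(d/p) = 1, so p splits: (p) = P*P' with e=1, f=1, g=2.
Therefore p is split.

split


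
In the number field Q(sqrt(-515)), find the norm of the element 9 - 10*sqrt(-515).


N(a + b*sqrt(d)) = a^2 - d*b^2
= (9)^2 - (-515)*(-10)^2
= 81 + 51500
= 51581

51581


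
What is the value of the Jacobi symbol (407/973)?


Compute (407/973) via quadratic reciprocity:
  reciprocity: (407/973) -> +(973/407)
  reduce: (159/407)
  reciprocity: (159/407) -> -(407/159)
  reduce: (89/159)
  reciprocity: (89/159) -> +(159/89)
  reduce: (70/89)
  pull out 2: (2/89) = +1  (since 89 mod 8 = 1)
  reciprocity: (35/89) -> +(89/35)
  reduce: (19/35)
  reciprocity: (19/35) -> -(35/19)
  reduce: (16/19)
  pull out 2: (2/19) = -1  (since 19 mod 8 = 3)
  pull out 2: (2/19) = -1  (since 19 mod 8 = 3)
  pull out 2: (2/19) = -1  (since 19 mod 8 = 3)
  pull out 2: (2/19) = -1  (since 19 mod 8 = 3)
  (1/19) = 1
Product of signs = 1

1


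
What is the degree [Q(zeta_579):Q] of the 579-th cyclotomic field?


The degree equals Euler's totient phi(579).
579 = 3 * 193
phi(579) = 384

384


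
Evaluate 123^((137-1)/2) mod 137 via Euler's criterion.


p = 137 is prime and the exponent is (p-1)/2 = 68, so by Euler's criterion 123^68 = (123/137) = +1 or -1 mod 137.
Compute by square-and-multiply:
  68 = 64 + 4 (binary 1000100)
  Repeated squaring mod 137: 123^1 = 123, 123^2 = 59, 123^4 = 56, 123^8 = 122, 123^16 = 88, 123^32 = 72, 123^64 = 115
  123^68 = 123^64 * 123^4 = 115 * 56 mod 137
    115 * 56 = 6440 = 1 mod 137
  123^68 = 1 mod 137
Result 1: 123 is a quadratic residue mod 137.
123^68 mod 137 = 1

1


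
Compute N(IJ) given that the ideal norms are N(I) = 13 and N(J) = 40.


N(IJ) = N(I) * N(J)
= 13 * 40
= 520

520


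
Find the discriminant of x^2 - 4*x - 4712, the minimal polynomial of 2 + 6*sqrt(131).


The element 2 + 6*sqrt(131) has minimal polynomial:
x^2 - 4*x - 4712
Discriminant = (-4)^2 - 4*(-4712)
= 16 + 18848
= 18864

18864


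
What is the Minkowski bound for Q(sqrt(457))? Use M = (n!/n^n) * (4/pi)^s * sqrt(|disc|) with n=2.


d = 457, d mod 4 = 1, so disc(K) = d = 457; |disc(K)| = 457
Real quadratic field, so n = 2, s = r2 = 0, r1 = 2
M = (n!/n^n) * (4/pi)^s * sqrt(|disc(K)|) = (2!/2^2) * (4/pi)^0 * sqrt(457)
= 0.5 * 1.000000 * 21.377558
= 10.6888

10.6888


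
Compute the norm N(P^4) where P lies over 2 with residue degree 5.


N(P^a) = p^(a*f)
= 2^(4*5)
= 2^20
= 1048576

1048576


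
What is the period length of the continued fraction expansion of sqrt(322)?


Run the CF algorithm for sqrt(322).
a_0 = floor(sqrt(322)) = 17; set m_0=0, q_0=1.
Recurrence: m' = q*a - m,  q' = (d - m'^2)/q,  a' = floor((a_0 + m')/q').
  step 1: m=17, q=33, a=1
  step 2: m=16, q=2, a=16
  step 3: m=16, q=33, a=1
  step 4: m=17, q=1, a=34
a_4 = 2*a_0 = 34, so the period closes here.
sqrt(322) = [17; 1, 16, 1, 34]
Period length = 4

4


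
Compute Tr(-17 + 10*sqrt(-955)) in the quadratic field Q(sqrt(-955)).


Tr(a + b*sqrt(d)) = (a + b*sqrt(d)) + (a - b*sqrt(d)) = 2a
= 2 * (-17)
= -34

-34


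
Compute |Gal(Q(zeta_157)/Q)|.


|Gal(Q(zeta_157)/Q)| = phi(157)
= 156

156


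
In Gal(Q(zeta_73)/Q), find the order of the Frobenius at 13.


The Frobenius at p in Gal(Q(zeta_n)/Q) = (Z/nZ)* is the class of p, so its order is ord_73(13), the smallest k >= 1 with 13^k = 1 mod 73.
n = 73 = 73, phi(73) = 72; the order divides phi(n).
Divisors of 72: 1, 2, 3, 4, 6, 8, 9, 12, 18, 24, 36, 72
Repeated squaring mod 73: 13^1 = 13, 13^2 = 23, 13^4 = 18, 13^8 = 32, 13^16 = 2, 13^32 = 4, 13^64 = 16
Test divisors in increasing order:
  k=1: 13^1 = 13 mod 73
  k=2: 13^2 = 23 mod 73
  k=3: 13^3 = 23 * 13 = 7 mod 73
  k=4: 13^4 = 18 mod 73
  k=6: 13^6 = 18 * 23 = 49 mod 73
  k=8: 13^8 = 32 mod 73
  k=9: 13^9 = 32 * 13 = 51 mod 73
  k=12: 13^12 = 32 * 18 = 65 mod 73
  k=18: 13^18 = 2 * 23 = 46 mod 73
  k=24: 13^24 = 2 * 32 = 64 mod 73
  k=36: 13^36 = 4 * 18 = 72 mod 73
  k=72: 13^72 = 16 * 32 = 1 mod 73  <- first divisor giving 1
Order = 72

72


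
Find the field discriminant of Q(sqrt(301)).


For K = Q(sqrt(d)) with d squarefree: disc(K) = d if d = 1 mod 4, and disc(K) = 4d if d = 2 or 3 mod 4.
Here d = 301, and d mod 4 = 1.
d = 1 mod 4 (O_K = Z[(1+sqrt(d))/2]), so disc(K) = d = 301

301


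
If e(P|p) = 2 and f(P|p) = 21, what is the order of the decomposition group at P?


|D_P| = e * f
= 2 * 21
= 42

42


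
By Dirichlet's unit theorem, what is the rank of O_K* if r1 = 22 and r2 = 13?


By Dirichlet's unit theorem:
rank = r1 + r2 - 1
= 22 + 13 - 1
= 34

34


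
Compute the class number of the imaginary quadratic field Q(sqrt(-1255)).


K = Q(sqrt(-1255)). d mod 4 = 1, so D = disc(K) = d = -1255
h(K) equals the number of primitive reduced positive-definite forms (a, b, c) = a*x^2 + b*x*y + c*y^2 with b^2 - 4ac = D,
where reduced means |b| <= a <= c, with b >= 0 whenever |b| = a or a = c, and primitive means gcd(a, b, c) = 1.
Reduced forces 3a^2 <= |D| = 1255, so 1 <= a <= 20; b must have the parity of D, and c = (b^2 - D)/(4a) must be an integer >= a.
Enumerate a = 1..20, b in [-a, a]:
  a=1: (1, 1, 314)  [1]
  a=2: (2, -1, 157), (2, 1, 157)  [2]
  a=3: none
  a=4: (4, -3, 79), (4, 3, 79)  [2]
  a=5: (5, 5, 64)  [1]
  a=6..7: none
  a=8: (8, -5, 40), (8, 5, 40)  [2]
  a=9: none
  a=10: (10, -5, 32), (10, 5, 32)  [2]
  a=11..15: none
  a=16: (16, -5, 20), (16, 5, 20)  [2]
  a=17..20: none
Total reduced forms: 1 + 2 + 2 + 1 + 2 + 2 + 2 = 12
h = 12

12


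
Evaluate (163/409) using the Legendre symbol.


p = 409 is prime, so compute (163/409) with the reciprocity algorithm (Jacobi-symbol steps: pull out 2s via (2/n), flip via reciprocity, reduce):
  reciprocity: (163/409) -> +(409/163)
  reduce: (83/163)
  reciprocity: (83/163) -> -(163/83)
  reduce: (80/83)
  pull out 2: (2/83) = -1  (since 83 mod 8 = 3)
  pull out 2: (2/83) = -1  (since 83 mod 8 = 3)
  pull out 2: (2/83) = -1  (since 83 mod 8 = 3)
  pull out 2: (2/83) = -1  (since 83 mod 8 = 3)
  reciprocity: (5/83) -> +(83/5)
  reduce: (3/5)
  reciprocity: (3/5) -> +(5/3)
  reduce: (2/3)
  pull out 2: (2/3) = -1  (since 3 mod 8 = 3)
  (1/3) = 1
Product of signs = 1
(163/409) = 1

1
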